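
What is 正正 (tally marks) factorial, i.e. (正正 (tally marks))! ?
Convert 正正 (tally marks) → 5 + 5 = 10 (decimal)
Compute 10! = 3628800
3628800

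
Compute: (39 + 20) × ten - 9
Convert ten (English words) → 10 (decimal)
Expression in decimal: (39 + 20) × 10 - 9
Parentheses first: 39 + 20 = 59
Multiply: 59 × 10 = 590
Subtract: 590 - 9 = 581
581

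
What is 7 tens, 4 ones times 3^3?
Convert 7 tens, 4 ones (place-value notation) → 7×10 + 4 = 74 (decimal)
Convert 3^3 (power) → 27 (decimal)
Compute 74 × 27 = 1998
1998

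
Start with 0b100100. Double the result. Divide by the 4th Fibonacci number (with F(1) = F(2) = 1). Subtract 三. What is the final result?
Convert 0b100100 (binary) → 32 + 4 = 36 (decimal)
Start: 36
36 × 2 = 72
Convert the 4th Fibonacci number (with F(1) = F(2) = 1) (Fibonacci index) → 1, 1, 2, 3 → 3 (decimal)
72 ÷ 3 = 24
Convert 三 (Chinese numeral) → 3 (decimal)
24 - 3 = 21
21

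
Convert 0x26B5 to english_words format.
Convert 0x26B5 (hexadecimal) → 2×4096 + 6×256 + 11×16 + 5 = 9909 (decimal)
Convert 9909 (decimal) → 9909 = 9×1000 + 9×100 + 9 → nine thousand nine hundred nine (English words)
nine thousand nine hundred nine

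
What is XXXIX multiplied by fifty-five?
Convert XXXIX (Roman numeral) → 10 + 10 + 10 + 9 = 39 (decimal)
Convert fifty-five (English words) → 55 (decimal)
Compute 39 × 55 = 2145
2145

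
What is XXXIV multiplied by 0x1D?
Convert XXXIV (Roman numeral) → 10 + 10 + 10 + 4 = 34 (decimal)
Convert 0x1D (hexadecimal) → 1×16 + 13 = 29 (decimal)
Compute 34 × 29 = 986
986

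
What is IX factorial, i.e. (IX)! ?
Convert IX (Roman numeral) → 9 (decimal)
Compute 9! = 362880
362880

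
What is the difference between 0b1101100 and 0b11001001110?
Convert 0b1101100 (binary) → 64 + 32 + 8 + 4 = 108 (decimal)
Convert 0b11001001110 (binary) → 1024 + 512 + 64 + 8 + 4 + 2 = 1614 (decimal)
Difference: |108 - 1614| = 1506
1506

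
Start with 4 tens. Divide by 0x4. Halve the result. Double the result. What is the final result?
Convert 4 tens (place-value notation) → 4×10 = 40 (decimal)
Start: 40
Convert 0x4 (hexadecimal) → 4 (decimal)
40 ÷ 4 = 10
10 ÷ 2 = 5
5 × 2 = 10
10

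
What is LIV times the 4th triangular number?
Convert LIV (Roman numeral) → 50 + 4 = 54 (decimal)
Convert the 4th triangular number (triangular index) → 4×5/2 = 10 (decimal)
Compute 54 × 10 = 540
540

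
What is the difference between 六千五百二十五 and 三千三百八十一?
Convert 六千五百二十五 (Chinese numeral) → 6×1000 + 5×100 + 2×10 + 5 = 6525 (decimal)
Convert 三千三百八十一 (Chinese numeral) → 3×1000 + 3×100 + 8×10 + 1 = 3381 (decimal)
Difference: |6525 - 3381| = 3144
3144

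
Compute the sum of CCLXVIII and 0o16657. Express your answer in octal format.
Convert CCLXVIII (Roman numeral) → 100 + 100 + 50 + 10 + 5 + 1 + 1 + 1 = 268 (decimal)
Convert 0o16657 (octal) → 1×4096 + 6×512 + 6×64 + 5×8 + 7 = 7599 (decimal)
Compute 268 + 7599 = 7867
Convert 7867 (decimal) → 7867 = 1×4096 + 7×512 + 2×64 + 7×8 + 3 → 0o17273 (octal)
0o17273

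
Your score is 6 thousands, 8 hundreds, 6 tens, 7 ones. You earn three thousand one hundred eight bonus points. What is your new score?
Convert 6 thousands, 8 hundreds, 6 tens, 7 ones (place-value notation) → 6×1000 + 8×100 + 6×10 + 7 = 6867 (decimal)
Convert three thousand one hundred eight (English words) → 3×1000 + 1×100 + 8 = 3108 (decimal)
Compute 6867 + 3108 = 9975
9975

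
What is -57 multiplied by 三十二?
Convert 三十二 (Chinese numeral) → 3×10 + 2 = 32 (decimal)
Compute -57 × 32 = -1824
-1824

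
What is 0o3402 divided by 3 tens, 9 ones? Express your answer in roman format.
Convert 0o3402 (octal) → 3×512 + 4×64 + 2 = 1794 (decimal)
Convert 3 tens, 9 ones (place-value notation) → 3×10 + 9 = 39 (decimal)
Compute 1794 ÷ 39 = 46
Convert 46 (decimal) → 46 = 40 + 5 + 1 → XLVI (Roman numeral)
XLVI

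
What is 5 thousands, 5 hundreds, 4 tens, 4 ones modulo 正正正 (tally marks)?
Convert 5 thousands, 5 hundreds, 4 tens, 4 ones (place-value notation) → 5×1000 + 5×100 + 4×10 + 4 = 5544 (decimal)
Convert 正正正 (tally marks) → 5 + 5 + 5 = 15 (decimal)
Compute 5544 mod 15 = 9
9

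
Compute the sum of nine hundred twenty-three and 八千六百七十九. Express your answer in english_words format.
Convert nine hundred twenty-three (English words) → 9×100 + 23 = 923 (decimal)
Convert 八千六百七十九 (Chinese numeral) → 8×1000 + 6×100 + 7×10 + 9 = 8679 (decimal)
Compute 923 + 8679 = 9602
Convert 9602 (decimal) → 9602 = 9×1000 + 6×100 + 2 → nine thousand six hundred two (English words)
nine thousand six hundred two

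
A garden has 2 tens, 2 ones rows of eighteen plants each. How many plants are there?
Convert eighteen (English words) → 18 (decimal)
Convert 2 tens, 2 ones (place-value notation) → 2×10 + 2 = 22 (decimal)
Compute 18 × 22 = 396
396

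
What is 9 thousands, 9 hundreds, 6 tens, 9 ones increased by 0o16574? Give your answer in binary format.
Convert 9 thousands, 9 hundreds, 6 tens, 9 ones (place-value notation) → 9×1000 + 9×100 + 6×10 + 9 = 9969 (decimal)
Convert 0o16574 (octal) → 1×4096 + 6×512 + 5×64 + 7×8 + 4 = 7548 (decimal)
Compute 9969 + 7548 = 17517
Convert 17517 (decimal) → 17517 = 16384 + 1024 + 64 + 32 + 8 + 4 + 1 → 0b100010001101101 (binary)
0b100010001101101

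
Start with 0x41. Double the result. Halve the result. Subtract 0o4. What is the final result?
Convert 0x41 (hexadecimal) → 4×16 + 1 = 65 (decimal)
Start: 65
65 × 2 = 130
130 ÷ 2 = 65
Convert 0o4 (octal) → 4 (decimal)
65 - 4 = 61
61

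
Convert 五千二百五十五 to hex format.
Convert 五千二百五十五 (Chinese numeral) → 5×1000 + 2×100 + 5×10 + 5 = 5255 (decimal)
Convert 5255 (decimal) → 5255 = 1×4096 + 4×256 + 8×16 + 7 → 0x1487 (hexadecimal)
0x1487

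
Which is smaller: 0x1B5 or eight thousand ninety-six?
Convert 0x1B5 (hexadecimal) → 1×256 + 11×16 + 5 = 437 (decimal)
Convert eight thousand ninety-six (English words) → 8×1000 + 96 = 8096 (decimal)
Compare 437 vs 8096: smaller = 437
437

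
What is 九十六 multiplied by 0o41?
Convert 九十六 (Chinese numeral) → 9×10 + 6 = 96 (decimal)
Convert 0o41 (octal) → 4×8 + 1 = 33 (decimal)
Compute 96 × 33 = 3168
3168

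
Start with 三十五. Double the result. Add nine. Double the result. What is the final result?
Convert 三十五 (Chinese numeral) → 3×10 + 5 = 35 (decimal)
Start: 35
35 × 2 = 70
Convert nine (English words) → 9 (decimal)
70 + 9 = 79
79 × 2 = 158
158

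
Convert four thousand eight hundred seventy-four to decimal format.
Convert four thousand eight hundred seventy-four (English words) → 4×1000 + 8×100 + 74 = 4874 (decimal)
4874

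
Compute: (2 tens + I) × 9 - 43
Convert 2 tens (place-value notation) → 2×10 = 20 (decimal)
Convert I (Roman numeral) → 1 (decimal)
Expression in decimal: (20 + 1) × 9 - 43
Parentheses first: 20 + 1 = 21
Multiply: 21 × 9 = 189
Subtract: 189 - 43 = 146
146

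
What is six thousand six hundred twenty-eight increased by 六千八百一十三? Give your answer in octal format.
Convert six thousand six hundred twenty-eight (English words) → 6×1000 + 6×100 + 28 = 6628 (decimal)
Convert 六千八百一十三 (Chinese numeral) → 6×1000 + 8×100 + 1×10 + 3 = 6813 (decimal)
Compute 6628 + 6813 = 13441
Convert 13441 (decimal) → 13441 = 3×4096 + 2×512 + 2×64 + 1 → 0o32201 (octal)
0o32201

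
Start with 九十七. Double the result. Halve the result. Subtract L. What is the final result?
Convert 九十七 (Chinese numeral) → 9×10 + 7 = 97 (decimal)
Start: 97
97 × 2 = 194
194 ÷ 2 = 97
Convert L (Roman numeral) → 50 (decimal)
97 - 50 = 47
47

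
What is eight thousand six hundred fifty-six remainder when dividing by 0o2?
Convert eight thousand six hundred fifty-six (English words) → 8×1000 + 6×100 + 56 = 8656 (decimal)
Convert 0o2 (octal) → 2 (decimal)
Compute 8656 mod 2 = 0
0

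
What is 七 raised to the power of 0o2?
Convert 七 (Chinese numeral) → 7 (decimal)
Convert 0o2 (octal) → 2 (decimal)
Compute 7 ^ 2 = 49
49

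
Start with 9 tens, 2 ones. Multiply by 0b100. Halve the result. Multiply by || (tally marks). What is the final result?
Convert 9 tens, 2 ones (place-value notation) → 9×10 + 2 = 92 (decimal)
Start: 92
Convert 0b100 (binary) → 4 (decimal)
92 × 4 = 368
368 ÷ 2 = 184
Convert || (tally marks) → 2 (decimal)
184 × 2 = 368
368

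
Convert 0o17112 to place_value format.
Convert 0o17112 (octal) → 1×4096 + 7×512 + 1×64 + 1×8 + 2 = 7754 (decimal)
Convert 7754 (decimal) → 7754 = 7×1000 + 7×100 + 5×10 + 4 → 7 thousands, 7 hundreds, 5 tens, 4 ones (place-value notation)
7 thousands, 7 hundreds, 5 tens, 4 ones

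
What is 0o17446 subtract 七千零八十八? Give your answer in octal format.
Convert 0o17446 (octal) → 1×4096 + 7×512 + 4×64 + 4×8 + 6 = 7974 (decimal)
Convert 七千零八十八 (Chinese numeral) → 7×1000 + 8×10 + 8 = 7088 (decimal)
Compute 7974 - 7088 = 886
Convert 886 (decimal) → 886 = 1×512 + 5×64 + 6×8 + 6 → 0o1566 (octal)
0o1566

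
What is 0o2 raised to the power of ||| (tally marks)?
Convert 0o2 (octal) → 2 (decimal)
Convert ||| (tally marks) → 3 (decimal)
Compute 2 ^ 3 = 8
8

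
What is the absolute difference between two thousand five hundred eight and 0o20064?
Convert two thousand five hundred eight (English words) → 2×1000 + 5×100 + 8 = 2508 (decimal)
Convert 0o20064 (octal) → 2×4096 + 6×8 + 4 = 8244 (decimal)
Compute |2508 - 8244| = 5736
5736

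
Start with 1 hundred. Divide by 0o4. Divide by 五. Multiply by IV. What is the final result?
Convert 1 hundred (place-value notation) → 1×100 = 100 (decimal)
Start: 100
Convert 0o4 (octal) → 4 (decimal)
100 ÷ 4 = 25
Convert 五 (Chinese numeral) → 5 (decimal)
25 ÷ 5 = 5
Convert IV (Roman numeral) → 4 (decimal)
5 × 4 = 20
20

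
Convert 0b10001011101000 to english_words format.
Convert 0b10001011101000 (binary) → 8192 + 512 + 128 + 64 + 32 + 8 = 8936 (decimal)
Convert 8936 (decimal) → 8936 = 8×1000 + 9×100 + 36 → eight thousand nine hundred thirty-six (English words)
eight thousand nine hundred thirty-six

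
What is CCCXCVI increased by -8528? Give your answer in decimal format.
Convert CCCXCVI (Roman numeral) → 100 + 100 + 100 + 90 + 5 + 1 = 396 (decimal)
Compute 396 + -8528 = -8132
-8132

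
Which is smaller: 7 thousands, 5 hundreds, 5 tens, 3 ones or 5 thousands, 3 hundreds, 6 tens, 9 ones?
Convert 7 thousands, 5 hundreds, 5 tens, 3 ones (place-value notation) → 7×1000 + 5×100 + 5×10 + 3 = 7553 (decimal)
Convert 5 thousands, 3 hundreds, 6 tens, 9 ones (place-value notation) → 5×1000 + 3×100 + 6×10 + 9 = 5369 (decimal)
Compare 7553 vs 5369: smaller = 5369
5369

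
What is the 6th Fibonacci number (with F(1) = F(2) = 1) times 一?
Convert the 6th Fibonacci number (with F(1) = F(2) = 1) (Fibonacci index) → 1, 1, 2, 3, 5, 8 → 8 (decimal)
Convert 一 (Chinese numeral) → 1 (decimal)
Compute 8 × 1 = 8
8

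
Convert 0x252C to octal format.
Convert 0x252C (hexadecimal) → 2×4096 + 5×256 + 2×16 + 12 = 9516 (decimal)
Convert 9516 (decimal) → 9516 = 2×4096 + 2×512 + 4×64 + 5×8 + 4 → 0o22454 (octal)
0o22454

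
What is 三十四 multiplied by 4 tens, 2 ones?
Convert 三十四 (Chinese numeral) → 3×10 + 4 = 34 (decimal)
Convert 4 tens, 2 ones (place-value notation) → 4×10 + 2 = 42 (decimal)
Compute 34 × 42 = 1428
1428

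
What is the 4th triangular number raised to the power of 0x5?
Convert the 4th triangular number (triangular index) → 4×5/2 = 10 (decimal)
Convert 0x5 (hexadecimal) → 5 (decimal)
Compute 10 ^ 5 = 100000
100000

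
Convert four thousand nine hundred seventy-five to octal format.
Convert four thousand nine hundred seventy-five (English words) → 4×1000 + 9×100 + 75 = 4975 (decimal)
Convert 4975 (decimal) → 4975 = 1×4096 + 1×512 + 5×64 + 5×8 + 7 → 0o11557 (octal)
0o11557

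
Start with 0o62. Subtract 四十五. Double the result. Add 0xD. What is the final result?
Convert 0o62 (octal) → 6×8 + 2 = 50 (decimal)
Start: 50
Convert 四十五 (Chinese numeral) → 4×10 + 5 = 45 (decimal)
50 - 45 = 5
5 × 2 = 10
Convert 0xD (hexadecimal) → 13 (decimal)
10 + 13 = 23
23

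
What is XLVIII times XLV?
Convert XLVIII (Roman numeral) → 40 + 5 + 1 + 1 + 1 = 48 (decimal)
Convert XLV (Roman numeral) → 40 + 5 = 45 (decimal)
Compute 48 × 45 = 2160
2160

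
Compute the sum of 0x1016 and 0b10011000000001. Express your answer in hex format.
Convert 0x1016 (hexadecimal) → 1×4096 + 1×16 + 6 = 4118 (decimal)
Convert 0b10011000000001 (binary) → 8192 + 1024 + 512 + 1 = 9729 (decimal)
Compute 4118 + 9729 = 13847
Convert 13847 (decimal) → 13847 = 3×4096 + 6×256 + 1×16 + 7 → 0x3617 (hexadecimal)
0x3617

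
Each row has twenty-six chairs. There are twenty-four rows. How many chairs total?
Convert twenty-six (English words) → 26 (decimal)
Convert twenty-four (English words) → 24 (decimal)
Compute 26 × 24 = 624
624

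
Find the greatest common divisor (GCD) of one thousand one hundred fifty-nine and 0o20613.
Convert one thousand one hundred fifty-nine (English words) → 1×1000 + 1×100 + 59 = 1159 (decimal)
Convert 0o20613 (octal) → 2×4096 + 6×64 + 1×8 + 3 = 8587 (decimal)
Compute gcd(1159, 8587) = 1
1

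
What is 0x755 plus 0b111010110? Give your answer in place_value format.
Convert 0x755 (hexadecimal) → 7×256 + 5×16 + 5 = 1877 (decimal)
Convert 0b111010110 (binary) → 256 + 128 + 64 + 16 + 4 + 2 = 470 (decimal)
Compute 1877 + 470 = 2347
Convert 2347 (decimal) → 2347 = 2×1000 + 3×100 + 4×10 + 7 → 2 thousands, 3 hundreds, 4 tens, 7 ones (place-value notation)
2 thousands, 3 hundreds, 4 tens, 7 ones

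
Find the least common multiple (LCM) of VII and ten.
Convert VII (Roman numeral) → 5 + 1 + 1 = 7 (decimal)
Convert ten (English words) → 10 (decimal)
Compute lcm(7, 10) = 70
70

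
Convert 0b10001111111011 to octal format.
Convert 0b10001111111011 (binary) → 8192 + 512 + 256 + 128 + 64 + 32 + 16 + 8 + 2 + 1 = 9211 (decimal)
Convert 9211 (decimal) → 9211 = 2×4096 + 1×512 + 7×64 + 7×8 + 3 → 0o21773 (octal)
0o21773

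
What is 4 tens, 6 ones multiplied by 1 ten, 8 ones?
Convert 4 tens, 6 ones (place-value notation) → 4×10 + 6 = 46 (decimal)
Convert 1 ten, 8 ones (place-value notation) → 1×10 + 8 = 18 (decimal)
Compute 46 × 18 = 828
828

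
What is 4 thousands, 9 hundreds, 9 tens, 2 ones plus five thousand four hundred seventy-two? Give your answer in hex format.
Convert 4 thousands, 9 hundreds, 9 tens, 2 ones (place-value notation) → 4×1000 + 9×100 + 9×10 + 2 = 4992 (decimal)
Convert five thousand four hundred seventy-two (English words) → 5×1000 + 4×100 + 72 = 5472 (decimal)
Compute 4992 + 5472 = 10464
Convert 10464 (decimal) → 10464 = 2×4096 + 8×256 + 14×16 → 0x28E0 (hexadecimal)
0x28E0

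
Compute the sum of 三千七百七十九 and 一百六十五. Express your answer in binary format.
Convert 三千七百七十九 (Chinese numeral) → 3×1000 + 7×100 + 7×10 + 9 = 3779 (decimal)
Convert 一百六十五 (Chinese numeral) → 1×100 + 6×10 + 5 = 165 (decimal)
Compute 3779 + 165 = 3944
Convert 3944 (decimal) → 3944 = 2048 + 1024 + 512 + 256 + 64 + 32 + 8 → 0b111101101000 (binary)
0b111101101000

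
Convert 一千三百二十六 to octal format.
Convert 一千三百二十六 (Chinese numeral) → 1×1000 + 3×100 + 2×10 + 6 = 1326 (decimal)
Convert 1326 (decimal) → 1326 = 2×512 + 4×64 + 5×8 + 6 → 0o2456 (octal)
0o2456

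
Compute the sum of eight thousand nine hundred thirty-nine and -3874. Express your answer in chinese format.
Convert eight thousand nine hundred thirty-nine (English words) → 8×1000 + 9×100 + 39 = 8939 (decimal)
Compute 8939 + -3874 = 5065
Convert 5065 (decimal) → 5065 = 5×1000 + 6×10 + 5 → 五千零六十五 (Chinese numeral)
五千零六十五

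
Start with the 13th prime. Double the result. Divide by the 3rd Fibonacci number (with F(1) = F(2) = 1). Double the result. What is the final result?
Convert the 13th prime (prime index) → 41 (decimal)
Start: 41
41 × 2 = 82
Convert the 3rd Fibonacci number (with F(1) = F(2) = 1) (Fibonacci index) → 1, 1, 2 → 2 (decimal)
82 ÷ 2 = 41
41 × 2 = 82
82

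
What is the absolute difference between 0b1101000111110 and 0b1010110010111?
Convert 0b1101000111110 (binary) → 4096 + 2048 + 512 + 32 + 16 + 8 + 4 + 2 = 6718 (decimal)
Convert 0b1010110010111 (binary) → 4096 + 1024 + 256 + 128 + 16 + 4 + 2 + 1 = 5527 (decimal)
Compute |6718 - 5527| = 1191
1191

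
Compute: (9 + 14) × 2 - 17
Parentheses first: 9 + 14 = 23
Multiply: 23 × 2 = 46
Subtract: 46 - 17 = 29
29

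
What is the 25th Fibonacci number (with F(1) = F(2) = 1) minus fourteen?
The 25th Fibonacci number (with F(1) = F(2) = 1) = 75025
Convert fourteen (English words) → 14 (decimal)
Compute 75025 - 14 = 75011
75011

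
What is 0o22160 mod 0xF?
Convert 0o22160 (octal) → 2×4096 + 2×512 + 1×64 + 6×8 = 9328 (decimal)
Convert 0xF (hexadecimal) → 15 (decimal)
Compute 9328 mod 15 = 13
13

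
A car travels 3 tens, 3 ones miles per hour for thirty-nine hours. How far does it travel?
Convert 3 tens, 3 ones (place-value notation) → 3×10 + 3 = 33 (decimal)
Convert thirty-nine (English words) → 39 (decimal)
Compute 33 × 39 = 1287
1287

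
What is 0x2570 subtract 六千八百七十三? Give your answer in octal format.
Convert 0x2570 (hexadecimal) → 2×4096 + 5×256 + 7×16 = 9584 (decimal)
Convert 六千八百七十三 (Chinese numeral) → 6×1000 + 8×100 + 7×10 + 3 = 6873 (decimal)
Compute 9584 - 6873 = 2711
Convert 2711 (decimal) → 2711 = 5×512 + 2×64 + 2×8 + 7 → 0o5227 (octal)
0o5227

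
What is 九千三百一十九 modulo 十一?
Convert 九千三百一十九 (Chinese numeral) → 9×1000 + 3×100 + 1×10 + 9 = 9319 (decimal)
Convert 十一 (Chinese numeral) → 1×10 + 1 = 11 (decimal)
Compute 9319 mod 11 = 2
2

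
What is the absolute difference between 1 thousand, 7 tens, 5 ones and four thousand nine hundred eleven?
Convert 1 thousand, 7 tens, 5 ones (place-value notation) → 1×1000 + 7×10 + 5 = 1075 (decimal)
Convert four thousand nine hundred eleven (English words) → 4×1000 + 9×100 + 11 = 4911 (decimal)
Compute |1075 - 4911| = 3836
3836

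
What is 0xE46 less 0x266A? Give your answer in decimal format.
Convert 0xE46 (hexadecimal) → 14×256 + 4×16 + 6 = 3654 (decimal)
Convert 0x266A (hexadecimal) → 2×4096 + 6×256 + 6×16 + 10 = 9834 (decimal)
Compute 3654 - 9834 = -6180
-6180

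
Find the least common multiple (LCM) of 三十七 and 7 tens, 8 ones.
Convert 三十七 (Chinese numeral) → 3×10 + 7 = 37 (decimal)
Convert 7 tens, 8 ones (place-value notation) → 7×10 + 8 = 78 (decimal)
Compute lcm(37, 78) = 2886
2886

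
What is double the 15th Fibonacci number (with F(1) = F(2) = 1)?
The 15th Fibonacci number (with F(1) = F(2) = 1): 1, 1, 2, 3, 5, 8, 13, 21, 34, 55, 89, 144, 233, 377, 610 → 610
Compute 610 × 2 = 1220
1220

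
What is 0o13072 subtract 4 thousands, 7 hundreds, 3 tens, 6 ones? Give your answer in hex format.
Convert 0o13072 (octal) → 1×4096 + 3×512 + 7×8 + 2 = 5690 (decimal)
Convert 4 thousands, 7 hundreds, 3 tens, 6 ones (place-value notation) → 4×1000 + 7×100 + 3×10 + 6 = 4736 (decimal)
Compute 5690 - 4736 = 954
Convert 954 (decimal) → 954 = 3×256 + 11×16 + 10 → 0x3BA (hexadecimal)
0x3BA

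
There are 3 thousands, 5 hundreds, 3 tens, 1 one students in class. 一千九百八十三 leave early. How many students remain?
Convert 3 thousands, 5 hundreds, 3 tens, 1 one (place-value notation) → 3×1000 + 5×100 + 3×10 + 1 = 3531 (decimal)
Convert 一千九百八十三 (Chinese numeral) → 1×1000 + 9×100 + 8×10 + 3 = 1983 (decimal)
Compute 3531 - 1983 = 1548
1548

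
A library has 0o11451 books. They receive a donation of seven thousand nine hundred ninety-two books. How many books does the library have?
Convert 0o11451 (octal) → 1×4096 + 1×512 + 4×64 + 5×8 + 1 = 4905 (decimal)
Convert seven thousand nine hundred ninety-two (English words) → 7×1000 + 9×100 + 92 = 7992 (decimal)
Compute 4905 + 7992 = 12897
12897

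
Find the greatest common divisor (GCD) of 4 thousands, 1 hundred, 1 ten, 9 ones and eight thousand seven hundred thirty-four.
Convert 4 thousands, 1 hundred, 1 ten, 9 ones (place-value notation) → 4×1000 + 1×100 + 1×10 + 9 = 4119 (decimal)
Convert eight thousand seven hundred thirty-four (English words) → 8×1000 + 7×100 + 34 = 8734 (decimal)
Compute gcd(4119, 8734) = 1
1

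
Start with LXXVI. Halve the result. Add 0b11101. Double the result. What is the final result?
Convert LXXVI (Roman numeral) → 50 + 10 + 10 + 5 + 1 = 76 (decimal)
Start: 76
76 ÷ 2 = 38
Convert 0b11101 (binary) → 16 + 8 + 4 + 1 = 29 (decimal)
38 + 29 = 67
67 × 2 = 134
134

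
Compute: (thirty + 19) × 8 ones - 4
Convert thirty (English words) → 30 (decimal)
Convert 8 ones (place-value notation) → 8 (decimal)
Expression in decimal: (30 + 19) × 8 - 4
Parentheses first: 30 + 19 = 49
Multiply: 49 × 8 = 392
Subtract: 392 - 4 = 388
388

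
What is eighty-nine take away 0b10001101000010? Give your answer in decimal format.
Convert eighty-nine (English words) → 89 (decimal)
Convert 0b10001101000010 (binary) → 8192 + 512 + 256 + 64 + 2 = 9026 (decimal)
Compute 89 - 9026 = -8937
-8937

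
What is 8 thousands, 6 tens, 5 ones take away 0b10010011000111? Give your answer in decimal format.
Convert 8 thousands, 6 tens, 5 ones (place-value notation) → 8×1000 + 6×10 + 5 = 8065 (decimal)
Convert 0b10010011000111 (binary) → 8192 + 1024 + 128 + 64 + 4 + 2 + 1 = 9415 (decimal)
Compute 8065 - 9415 = -1350
-1350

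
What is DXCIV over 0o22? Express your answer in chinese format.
Convert DXCIV (Roman numeral) → 500 + 90 + 4 = 594 (decimal)
Convert 0o22 (octal) → 2×8 + 2 = 18 (decimal)
Compute 594 ÷ 18 = 33
Convert 33 (decimal) → 33 = 3×10 + 3 → 三十三 (Chinese numeral)
三十三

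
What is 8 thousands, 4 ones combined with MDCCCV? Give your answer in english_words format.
Convert 8 thousands, 4 ones (place-value notation) → 8×1000 + 4 = 8004 (decimal)
Convert MDCCCV (Roman numeral) → 1000 + 500 + 100 + 100 + 100 + 5 = 1805 (decimal)
Compute 8004 + 1805 = 9809
Convert 9809 (decimal) → 9809 = 9×1000 + 8×100 + 9 → nine thousand eight hundred nine (English words)
nine thousand eight hundred nine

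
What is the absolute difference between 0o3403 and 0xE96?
Convert 0o3403 (octal) → 3×512 + 4×64 + 3 = 1795 (decimal)
Convert 0xE96 (hexadecimal) → 14×256 + 9×16 + 6 = 3734 (decimal)
Compute |1795 - 3734| = 1939
1939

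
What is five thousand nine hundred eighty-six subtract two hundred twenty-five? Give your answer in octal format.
Convert five thousand nine hundred eighty-six (English words) → 5×1000 + 9×100 + 86 = 5986 (decimal)
Convert two hundred twenty-five (English words) → 2×100 + 25 = 225 (decimal)
Compute 5986 - 225 = 5761
Convert 5761 (decimal) → 5761 = 1×4096 + 3×512 + 2×64 + 1 → 0o13201 (octal)
0o13201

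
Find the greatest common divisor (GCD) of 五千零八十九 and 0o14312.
Convert 五千零八十九 (Chinese numeral) → 5×1000 + 8×10 + 9 = 5089 (decimal)
Convert 0o14312 (octal) → 1×4096 + 4×512 + 3×64 + 1×8 + 2 = 6346 (decimal)
Compute gcd(5089, 6346) = 1
1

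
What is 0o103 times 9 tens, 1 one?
Convert 0o103 (octal) → 1×64 + 3 = 67 (decimal)
Convert 9 tens, 1 one (place-value notation) → 9×10 + 1 = 91 (decimal)
Compute 67 × 91 = 6097
6097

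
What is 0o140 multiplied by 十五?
Convert 0o140 (octal) → 1×64 + 4×8 = 96 (decimal)
Convert 十五 (Chinese numeral) → 1×10 + 5 = 15 (decimal)
Compute 96 × 15 = 1440
1440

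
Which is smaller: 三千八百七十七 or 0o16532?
Convert 三千八百七十七 (Chinese numeral) → 3×1000 + 8×100 + 7×10 + 7 = 3877 (decimal)
Convert 0o16532 (octal) → 1×4096 + 6×512 + 5×64 + 3×8 + 2 = 7514 (decimal)
Compare 3877 vs 7514: smaller = 3877
3877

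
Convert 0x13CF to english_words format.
Convert 0x13CF (hexadecimal) → 1×4096 + 3×256 + 12×16 + 15 = 5071 (decimal)
Convert 5071 (decimal) → 5071 = 5×1000 + 71 → five thousand seventy-one (English words)
five thousand seventy-one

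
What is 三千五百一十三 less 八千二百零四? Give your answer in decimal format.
Convert 三千五百一十三 (Chinese numeral) → 3×1000 + 5×100 + 1×10 + 3 = 3513 (decimal)
Convert 八千二百零四 (Chinese numeral) → 8×1000 + 2×100 + 4 = 8204 (decimal)
Compute 3513 - 8204 = -4691
-4691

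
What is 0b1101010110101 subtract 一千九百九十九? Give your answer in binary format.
Convert 0b1101010110101 (binary) → 4096 + 2048 + 512 + 128 + 32 + 16 + 4 + 1 = 6837 (decimal)
Convert 一千九百九十九 (Chinese numeral) → 1×1000 + 9×100 + 9×10 + 9 = 1999 (decimal)
Compute 6837 - 1999 = 4838
Convert 4838 (decimal) → 4838 = 4096 + 512 + 128 + 64 + 32 + 4 + 2 → 0b1001011100110 (binary)
0b1001011100110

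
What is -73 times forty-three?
Convert forty-three (English words) → 43 (decimal)
Compute -73 × 43 = -3139
-3139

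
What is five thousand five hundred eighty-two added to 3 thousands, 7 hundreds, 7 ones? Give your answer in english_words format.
Convert five thousand five hundred eighty-two (English words) → 5×1000 + 5×100 + 82 = 5582 (decimal)
Convert 3 thousands, 7 hundreds, 7 ones (place-value notation) → 3×1000 + 7×100 + 7 = 3707 (decimal)
Compute 5582 + 3707 = 9289
Convert 9289 (decimal) → 9289 = 9×1000 + 2×100 + 89 → nine thousand two hundred eighty-nine (English words)
nine thousand two hundred eighty-nine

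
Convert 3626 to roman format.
Convert 3626 (decimal) → 3626 = 1000 + 1000 + 1000 + 500 + 100 + 10 + 10 + 5 + 1 → MMMDCXXVI (Roman numeral)
MMMDCXXVI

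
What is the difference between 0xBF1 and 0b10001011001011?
Convert 0xBF1 (hexadecimal) → 11×256 + 15×16 + 1 = 3057 (decimal)
Convert 0b10001011001011 (binary) → 8192 + 512 + 128 + 64 + 8 + 2 + 1 = 8907 (decimal)
Difference: |3057 - 8907| = 5850
5850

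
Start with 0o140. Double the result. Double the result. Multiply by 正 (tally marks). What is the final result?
Convert 0o140 (octal) → 1×64 + 4×8 = 96 (decimal)
Start: 96
96 × 2 = 192
192 × 2 = 384
Convert 正 (tally marks) → 5 (decimal)
384 × 5 = 1920
1920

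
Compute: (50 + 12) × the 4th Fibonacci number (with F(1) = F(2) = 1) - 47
Convert the 4th Fibonacci number (with F(1) = F(2) = 1) (Fibonacci index) → 1, 1, 2, 3 → 3 (decimal)
Expression in decimal: (50 + 12) × 3 - 47
Parentheses first: 50 + 12 = 62
Multiply: 62 × 3 = 186
Subtract: 186 - 47 = 139
139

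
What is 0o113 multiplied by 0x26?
Convert 0o113 (octal) → 1×64 + 1×8 + 3 = 75 (decimal)
Convert 0x26 (hexadecimal) → 2×16 + 6 = 38 (decimal)
Compute 75 × 38 = 2850
2850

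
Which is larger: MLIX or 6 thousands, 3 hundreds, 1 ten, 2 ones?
Convert MLIX (Roman numeral) → 1000 + 50 + 9 = 1059 (decimal)
Convert 6 thousands, 3 hundreds, 1 ten, 2 ones (place-value notation) → 6×1000 + 3×100 + 1×10 + 2 = 6312 (decimal)
Compare 1059 vs 6312: larger = 6312
6312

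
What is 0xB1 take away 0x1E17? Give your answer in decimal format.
Convert 0xB1 (hexadecimal) → 11×16 + 1 = 177 (decimal)
Convert 0x1E17 (hexadecimal) → 1×4096 + 14×256 + 1×16 + 7 = 7703 (decimal)
Compute 177 - 7703 = -7526
-7526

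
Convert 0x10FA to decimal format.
Convert 0x10FA (hexadecimal) → 1×4096 + 15×16 + 10 = 4346 (decimal)
4346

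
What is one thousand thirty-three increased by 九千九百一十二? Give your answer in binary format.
Convert one thousand thirty-three (English words) → 1×1000 + 33 = 1033 (decimal)
Convert 九千九百一十二 (Chinese numeral) → 9×1000 + 9×100 + 1×10 + 2 = 9912 (decimal)
Compute 1033 + 9912 = 10945
Convert 10945 (decimal) → 10945 = 8192 + 2048 + 512 + 128 + 64 + 1 → 0b10101011000001 (binary)
0b10101011000001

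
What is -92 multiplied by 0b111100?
Convert 0b111100 (binary) → 32 + 16 + 8 + 4 = 60 (decimal)
Compute -92 × 60 = -5520
-5520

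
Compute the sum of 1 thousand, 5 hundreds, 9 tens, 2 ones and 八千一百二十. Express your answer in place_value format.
Convert 1 thousand, 5 hundreds, 9 tens, 2 ones (place-value notation) → 1×1000 + 5×100 + 9×10 + 2 = 1592 (decimal)
Convert 八千一百二十 (Chinese numeral) → 8×1000 + 1×100 + 2×10 = 8120 (decimal)
Compute 1592 + 8120 = 9712
Convert 9712 (decimal) → 9712 = 9×1000 + 7×100 + 1×10 + 2 → 9 thousands, 7 hundreds, 1 ten, 2 ones (place-value notation)
9 thousands, 7 hundreds, 1 ten, 2 ones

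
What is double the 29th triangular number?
The 29th triangular number = 29×30/2 = 435
Compute 435 × 2 = 870
870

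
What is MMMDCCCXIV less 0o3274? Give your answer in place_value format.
Convert MMMDCCCXIV (Roman numeral) → 1000 + 1000 + 1000 + 500 + 100 + 100 + 100 + 10 + 4 = 3814 (decimal)
Convert 0o3274 (octal) → 3×512 + 2×64 + 7×8 + 4 = 1724 (decimal)
Compute 3814 - 1724 = 2090
Convert 2090 (decimal) → 2090 = 2×1000 + 9×10 → 2 thousands, 9 tens (place-value notation)
2 thousands, 9 tens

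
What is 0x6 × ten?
Convert 0x6 (hexadecimal) → 6 (decimal)
Convert ten (English words) → 10 (decimal)
Compute 6 × 10 = 60
60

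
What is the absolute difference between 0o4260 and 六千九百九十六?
Convert 0o4260 (octal) → 4×512 + 2×64 + 6×8 = 2224 (decimal)
Convert 六千九百九十六 (Chinese numeral) → 6×1000 + 9×100 + 9×10 + 6 = 6996 (decimal)
Compute |2224 - 6996| = 4772
4772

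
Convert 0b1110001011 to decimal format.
Convert 0b1110001011 (binary) → 512 + 256 + 128 + 8 + 2 + 1 = 907 (decimal)
907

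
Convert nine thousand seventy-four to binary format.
Convert nine thousand seventy-four (English words) → 9×1000 + 74 = 9074 (decimal)
Convert 9074 (decimal) → 9074 = 8192 + 512 + 256 + 64 + 32 + 16 + 2 → 0b10001101110010 (binary)
0b10001101110010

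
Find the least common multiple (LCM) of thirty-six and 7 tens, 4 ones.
Convert thirty-six (English words) → 36 (decimal)
Convert 7 tens, 4 ones (place-value notation) → 7×10 + 4 = 74 (decimal)
Compute lcm(36, 74) = 1332
1332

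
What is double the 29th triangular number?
The 29th triangular number = 29×30/2 = 435
Compute 435 × 2 = 870
870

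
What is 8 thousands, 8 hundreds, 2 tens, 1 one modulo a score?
Convert 8 thousands, 8 hundreds, 2 tens, 1 one (place-value notation) → 8×1000 + 8×100 + 2×10 + 1 = 8821 (decimal)
Convert a score (colloquial) → 20 (decimal)
Compute 8821 mod 20 = 1
1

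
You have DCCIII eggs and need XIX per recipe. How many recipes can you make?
Convert DCCIII (Roman numeral) → 500 + 100 + 100 + 1 + 1 + 1 = 703 (decimal)
Convert XIX (Roman numeral) → 10 + 9 = 19 (decimal)
Compute 703 ÷ 19 = 37
37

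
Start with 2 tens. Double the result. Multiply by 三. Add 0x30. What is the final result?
Convert 2 tens (place-value notation) → 2×10 = 20 (decimal)
Start: 20
20 × 2 = 40
Convert 三 (Chinese numeral) → 3 (decimal)
40 × 3 = 120
Convert 0x30 (hexadecimal) → 3×16 = 48 (decimal)
120 + 48 = 168
168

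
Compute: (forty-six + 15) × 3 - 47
Convert forty-six (English words) → 46 (decimal)
Expression in decimal: (46 + 15) × 3 - 47
Parentheses first: 46 + 15 = 61
Multiply: 61 × 3 = 183
Subtract: 183 - 47 = 136
136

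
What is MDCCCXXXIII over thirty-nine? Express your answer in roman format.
Convert MDCCCXXXIII (Roman numeral) → 1000 + 500 + 100 + 100 + 100 + 10 + 10 + 10 + 1 + 1 + 1 = 1833 (decimal)
Convert thirty-nine (English words) → 39 (decimal)
Compute 1833 ÷ 39 = 47
Convert 47 (decimal) → 47 = 40 + 5 + 1 + 1 → XLVII (Roman numeral)
XLVII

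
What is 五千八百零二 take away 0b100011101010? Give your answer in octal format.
Convert 五千八百零二 (Chinese numeral) → 5×1000 + 8×100 + 2 = 5802 (decimal)
Convert 0b100011101010 (binary) → 2048 + 128 + 64 + 32 + 8 + 2 = 2282 (decimal)
Compute 5802 - 2282 = 3520
Convert 3520 (decimal) → 3520 = 6×512 + 7×64 → 0o6700 (octal)
0o6700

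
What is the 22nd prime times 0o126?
Convert the 22nd prime (prime index) → 79 (decimal)
Convert 0o126 (octal) → 1×64 + 2×8 + 6 = 86 (decimal)
Compute 79 × 86 = 6794
6794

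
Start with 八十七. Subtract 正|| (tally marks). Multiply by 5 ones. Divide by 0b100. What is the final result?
Convert 八十七 (Chinese numeral) → 8×10 + 7 = 87 (decimal)
Start: 87
Convert 正|| (tally marks) → 5 + 2 = 7 (decimal)
87 - 7 = 80
Convert 5 ones (place-value notation) → 5 (decimal)
80 × 5 = 400
Convert 0b100 (binary) → 4 (decimal)
400 ÷ 4 = 100
100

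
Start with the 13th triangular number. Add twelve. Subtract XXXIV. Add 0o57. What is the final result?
Convert the 13th triangular number (triangular index) → 13×14/2 = 91 (decimal)
Start: 91
Convert twelve (English words) → 12 (decimal)
91 + 12 = 103
Convert XXXIV (Roman numeral) → 10 + 10 + 10 + 4 = 34 (decimal)
103 - 34 = 69
Convert 0o57 (octal) → 5×8 + 7 = 47 (decimal)
69 + 47 = 116
116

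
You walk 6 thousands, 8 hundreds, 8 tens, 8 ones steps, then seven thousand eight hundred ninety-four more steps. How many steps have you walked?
Convert 6 thousands, 8 hundreds, 8 tens, 8 ones (place-value notation) → 6×1000 + 8×100 + 8×10 + 8 = 6888 (decimal)
Convert seven thousand eight hundred ninety-four (English words) → 7×1000 + 8×100 + 94 = 7894 (decimal)
Compute 6888 + 7894 = 14782
14782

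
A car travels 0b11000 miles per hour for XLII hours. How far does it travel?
Convert 0b11000 (binary) → 16 + 8 = 24 (decimal)
Convert XLII (Roman numeral) → 40 + 1 + 1 = 42 (decimal)
Compute 24 × 42 = 1008
1008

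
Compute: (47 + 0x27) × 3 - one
Convert 0x27 (hexadecimal) → 2×16 + 7 = 39 (decimal)
Convert one (English words) → 1 (decimal)
Expression in decimal: (47 + 39) × 3 - 1
Parentheses first: 47 + 39 = 86
Multiply: 86 × 3 = 258
Subtract: 258 - 1 = 257
257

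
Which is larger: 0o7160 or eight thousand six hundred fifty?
Convert 0o7160 (octal) → 7×512 + 1×64 + 6×8 = 3696 (decimal)
Convert eight thousand six hundred fifty (English words) → 8×1000 + 6×100 + 50 = 8650 (decimal)
Compare 3696 vs 8650: larger = 8650
8650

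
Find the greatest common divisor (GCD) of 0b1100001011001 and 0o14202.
Convert 0b1100001011001 (binary) → 4096 + 2048 + 64 + 16 + 8 + 1 = 6233 (decimal)
Convert 0o14202 (octal) → 1×4096 + 4×512 + 2×64 + 2 = 6274 (decimal)
Compute gcd(6233, 6274) = 1
1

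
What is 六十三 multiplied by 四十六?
Convert 六十三 (Chinese numeral) → 6×10 + 3 = 63 (decimal)
Convert 四十六 (Chinese numeral) → 4×10 + 6 = 46 (decimal)
Compute 63 × 46 = 2898
2898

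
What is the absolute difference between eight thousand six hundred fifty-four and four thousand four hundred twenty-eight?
Convert eight thousand six hundred fifty-four (English words) → 8×1000 + 6×100 + 54 = 8654 (decimal)
Convert four thousand four hundred twenty-eight (English words) → 4×1000 + 4×100 + 28 = 4428 (decimal)
Compute |8654 - 4428| = 4226
4226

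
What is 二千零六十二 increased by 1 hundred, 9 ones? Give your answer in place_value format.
Convert 二千零六十二 (Chinese numeral) → 2×1000 + 6×10 + 2 = 2062 (decimal)
Convert 1 hundred, 9 ones (place-value notation) → 1×100 + 9 = 109 (decimal)
Compute 2062 + 109 = 2171
Convert 2171 (decimal) → 2171 = 2×1000 + 1×100 + 7×10 + 1 → 2 thousands, 1 hundred, 7 tens, 1 one (place-value notation)
2 thousands, 1 hundred, 7 tens, 1 one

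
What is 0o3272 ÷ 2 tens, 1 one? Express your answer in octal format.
Convert 0o3272 (octal) → 3×512 + 2×64 + 7×8 + 2 = 1722 (decimal)
Convert 2 tens, 1 one (place-value notation) → 2×10 + 1 = 21 (decimal)
Compute 1722 ÷ 21 = 82
Convert 82 (decimal) → 82 = 1×64 + 2×8 + 2 → 0o122 (octal)
0o122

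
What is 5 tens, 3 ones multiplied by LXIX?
Convert 5 tens, 3 ones (place-value notation) → 5×10 + 3 = 53 (decimal)
Convert LXIX (Roman numeral) → 50 + 10 + 9 = 69 (decimal)
Compute 53 × 69 = 3657
3657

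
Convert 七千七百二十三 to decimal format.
Convert 七千七百二十三 (Chinese numeral) → 7×1000 + 7×100 + 2×10 + 3 = 7723 (decimal)
7723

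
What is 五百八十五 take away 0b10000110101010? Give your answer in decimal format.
Convert 五百八十五 (Chinese numeral) → 5×100 + 8×10 + 5 = 585 (decimal)
Convert 0b10000110101010 (binary) → 8192 + 256 + 128 + 32 + 8 + 2 = 8618 (decimal)
Compute 585 - 8618 = -8033
-8033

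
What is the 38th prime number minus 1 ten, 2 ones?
The 38th prime number = 163
Convert 1 ten, 2 ones (place-value notation) → 1×10 + 2 = 12 (decimal)
Compute 163 - 12 = 151
151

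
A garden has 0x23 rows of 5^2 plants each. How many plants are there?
Convert 5^2 (power) → 25 (decimal)
Convert 0x23 (hexadecimal) → 2×16 + 3 = 35 (decimal)
Compute 25 × 35 = 875
875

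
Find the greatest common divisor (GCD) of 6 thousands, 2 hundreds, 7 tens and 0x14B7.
Convert 6 thousands, 2 hundreds, 7 tens (place-value notation) → 6×1000 + 2×100 + 7×10 = 6270 (decimal)
Convert 0x14B7 (hexadecimal) → 1×4096 + 4×256 + 11×16 + 7 = 5303 (decimal)
Compute gcd(6270, 5303) = 1
1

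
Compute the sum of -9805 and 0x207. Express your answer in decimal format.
Convert 0x207 (hexadecimal) → 2×256 + 7 = 519 (decimal)
Compute -9805 + 519 = -9286
-9286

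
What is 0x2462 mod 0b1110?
Convert 0x2462 (hexadecimal) → 2×4096 + 4×256 + 6×16 + 2 = 9314 (decimal)
Convert 0b1110 (binary) → 8 + 4 + 2 = 14 (decimal)
Compute 9314 mod 14 = 4
4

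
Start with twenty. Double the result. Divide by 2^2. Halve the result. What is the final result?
Convert twenty (English words) → 20 (decimal)
Start: 20
20 × 2 = 40
Convert 2^2 (power) → 4 (decimal)
40 ÷ 4 = 10
10 ÷ 2 = 5
5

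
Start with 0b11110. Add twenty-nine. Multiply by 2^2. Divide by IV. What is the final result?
Convert 0b11110 (binary) → 16 + 8 + 4 + 2 = 30 (decimal)
Start: 30
Convert twenty-nine (English words) → 29 (decimal)
30 + 29 = 59
Convert 2^2 (power) → 4 (decimal)
59 × 4 = 236
Convert IV (Roman numeral) → 4 (decimal)
236 ÷ 4 = 59
59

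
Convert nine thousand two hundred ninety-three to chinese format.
Convert nine thousand two hundred ninety-three (English words) → 9×1000 + 2×100 + 93 = 9293 (decimal)
Convert 9293 (decimal) → 9293 = 9×1000 + 2×100 + 9×10 + 3 → 九千二百九十三 (Chinese numeral)
九千二百九十三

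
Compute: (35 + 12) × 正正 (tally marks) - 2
Convert 正正 (tally marks) → 5 + 5 = 10 (decimal)
Expression in decimal: (35 + 12) × 10 - 2
Parentheses first: 35 + 12 = 47
Multiply: 47 × 10 = 470
Subtract: 470 - 2 = 468
468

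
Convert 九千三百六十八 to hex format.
Convert 九千三百六十八 (Chinese numeral) → 9×1000 + 3×100 + 6×10 + 8 = 9368 (decimal)
Convert 9368 (decimal) → 9368 = 2×4096 + 4×256 + 9×16 + 8 → 0x2498 (hexadecimal)
0x2498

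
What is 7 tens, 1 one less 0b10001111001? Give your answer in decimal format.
Convert 7 tens, 1 one (place-value notation) → 7×10 + 1 = 71 (decimal)
Convert 0b10001111001 (binary) → 1024 + 64 + 32 + 16 + 8 + 1 = 1145 (decimal)
Compute 71 - 1145 = -1074
-1074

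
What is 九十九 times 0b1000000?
Convert 九十九 (Chinese numeral) → 9×10 + 9 = 99 (decimal)
Convert 0b1000000 (binary) → 64 (decimal)
Compute 99 × 64 = 6336
6336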